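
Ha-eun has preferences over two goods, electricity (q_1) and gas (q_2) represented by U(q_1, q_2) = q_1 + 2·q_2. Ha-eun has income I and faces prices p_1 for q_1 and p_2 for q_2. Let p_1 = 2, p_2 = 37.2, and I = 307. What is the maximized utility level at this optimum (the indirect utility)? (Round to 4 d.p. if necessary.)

Linear utility — the consumer picks whichever good has higher MU/price: 1/2 = 0.5 vs 2/37.2 = 0.0538.
q_1 gives more utility per dollar, so spend all income on q_1: q_1* = I/p_1, q_2* = 0.
Numerically: q_1* = 153.5, q_2* = 0.
Utility at the optimum: U(153.5, 0) = 153.5.

V = 153.5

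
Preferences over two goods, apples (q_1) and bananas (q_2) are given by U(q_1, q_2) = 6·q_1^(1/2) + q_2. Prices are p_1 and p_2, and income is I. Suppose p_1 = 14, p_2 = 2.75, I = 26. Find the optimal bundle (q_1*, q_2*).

q_1* = 0.3473, q_2* = 7.6867

Utility is quasi-linear in q_2; the FOC for q_1 is 3/√q_1 = p_1/p_2.
Solve: √q_1 = 3·p_2/p_1, so q_1*(p_1,p_2) = (3·p_2/p_1)², and q_2* = (I − p_1·q_1*)/p_2.
Plugging in: q_1* = (3·2.75/14)² = 0.3473, q_2* = 7.6867.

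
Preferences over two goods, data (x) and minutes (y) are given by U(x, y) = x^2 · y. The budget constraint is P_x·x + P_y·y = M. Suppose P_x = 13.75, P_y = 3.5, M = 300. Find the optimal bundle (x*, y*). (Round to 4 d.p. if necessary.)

x* = 14.5455, y* = 28.5714

The MRS is 2·y/x. Set MRS = P_x/P_y.
Rearranging, P_y·y = (1/2)·P_x·x. Substituting into the budget gives P_x·x·(1 + (1/2)) = M.
Demand: x*(P_x,P_y,M) = 2/3·M/P_x and y* = 1/3·M/P_y.
At P_x=13.75, P_y=3.5, M=300: x* = 2/3·300/13.75 = 14.5455, y* = 28.5714.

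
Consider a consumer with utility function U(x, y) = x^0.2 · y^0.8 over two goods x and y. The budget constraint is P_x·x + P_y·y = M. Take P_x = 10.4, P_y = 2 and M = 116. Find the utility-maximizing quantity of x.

Tangency: MRS = (1/4)·y/x = P_x/P_y.
So 0.2·P_y·y = 0.8·P_x·x; combined with the budget, a share 0.2 of income goes to x.
Demand: x*(P_x,P_y,M) = 0.2·M/P_x and y* = 0.8·M/P_y.
At P_x=10.4, P_y=2, M=116: x* = 0.2·116/10.4 = 2.2308.

x* = 2.2308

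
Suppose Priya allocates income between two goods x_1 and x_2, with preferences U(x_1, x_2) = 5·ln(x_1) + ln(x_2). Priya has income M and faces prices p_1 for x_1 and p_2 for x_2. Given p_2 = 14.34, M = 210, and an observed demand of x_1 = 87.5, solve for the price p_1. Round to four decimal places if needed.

p_1 = 2

Tangency: MRS = 5·x_2/x_1 = p_1/p_2.
So 5·p_2·x_2 = p_1·x_1; combined with the budget, a share 5/6 of income goes to x_1.
Demand: x_1*(p_1,p_2,M) = 5/6·M/p_1 and x_2* = 1/6·M/p_2.
Set x_1* = 87.5 in the demand function and solve for p_1: p_1 = 2.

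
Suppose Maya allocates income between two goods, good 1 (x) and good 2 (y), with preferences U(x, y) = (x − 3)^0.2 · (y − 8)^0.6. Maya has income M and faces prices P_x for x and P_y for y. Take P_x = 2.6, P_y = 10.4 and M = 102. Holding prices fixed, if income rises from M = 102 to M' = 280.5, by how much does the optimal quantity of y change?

MRS = (1/3)·(y−8)/(x−3). Tangency with P_x/P_y gives y−8 = 3·(P_x/P_y)·(x−3).
Substituting into the budget: x* = 3 + 0.25·(M − 3·P_x − 8·P_y)/P_x, and y* = 8 + 0.75·(…)/P_y.
Discretionary income = 102 − 3·2.6 − 8·10.4 = 11; y* = 8 + 0.75·11/10.4 = 8.7933.
At M' = 280.5: y* = 21.6659. Change: 21.6659 − 8.7933 = 12.8726.

Δy* = 12.8726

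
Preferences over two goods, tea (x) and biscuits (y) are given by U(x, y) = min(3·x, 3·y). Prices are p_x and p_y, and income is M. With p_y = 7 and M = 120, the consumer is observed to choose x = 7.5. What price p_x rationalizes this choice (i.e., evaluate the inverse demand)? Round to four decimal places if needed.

p_x = 9

Leontief preferences: the optimum is at the kink where x/3 = y/3, i.e. y = x.
Budget: p_x·x + p_y·x = M, so (3·p_x + 3·p_y)·x = 3·M.
Demand: x*(p_x,p_y,M) = 3·M/(3·p_x + 3·p_y), y* = 3·M/(3·p_x + 3·p_y).
Set x* = 7.5 in the demand function and solve for p_x: p_x = 9.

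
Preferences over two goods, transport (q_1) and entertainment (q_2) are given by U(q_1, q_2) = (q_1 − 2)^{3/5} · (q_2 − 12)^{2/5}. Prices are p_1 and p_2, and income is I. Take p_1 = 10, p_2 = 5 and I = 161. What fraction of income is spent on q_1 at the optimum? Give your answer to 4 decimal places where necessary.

share on q_1 = 0.4261

Let q_1' = q_1−2, q_2' = q_2−12. MRS = (3/2)·q_2'/q_1' = p_1/p_2.
After buying the subsistence bundle (2, 12), a share 0.6 of the remaining income goes to q_1: q_1* = 2 + 0.6·(I − 2p_1 − 12p_2)/p_1.
Discretionary income = 161 − 2·10 − 12·5 = 81; q_1* = 2 + 0.6·81/10 = 6.86; q_2* = 12 + 0.4·81/5 = 18.48.
Expenditure on q_1: 10·6.86 = 68.6; share = 0.4261.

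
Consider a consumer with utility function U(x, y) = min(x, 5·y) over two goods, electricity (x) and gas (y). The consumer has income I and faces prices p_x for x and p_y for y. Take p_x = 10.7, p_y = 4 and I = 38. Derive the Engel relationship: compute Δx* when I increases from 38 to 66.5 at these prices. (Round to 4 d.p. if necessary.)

Leontief preferences: the optimum is at the kink where x/5 = y/1, i.e. y = (1/5)·x.
Budget: p_x·x + p_y·(1/5)·x = I, so (5·p_x + p_y)·x = 5·I.
Demand: x*(p_x,p_y,I) = 5·I/(5·p_x + p_y), y* = I/(5·p_x + p_y).
Here 5·10.7 + 4 = 57.5, giving x* = 3.3043.
At I' = 66.5: x* = 5.7826. Change: 5.7826 − 3.3043 = 2.4783.

Δx* = 2.4783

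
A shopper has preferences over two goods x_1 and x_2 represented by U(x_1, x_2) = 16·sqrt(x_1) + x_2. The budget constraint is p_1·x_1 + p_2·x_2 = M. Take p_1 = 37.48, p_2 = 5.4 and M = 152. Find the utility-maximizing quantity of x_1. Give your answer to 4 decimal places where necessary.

x_1* = 1.3285

Set MRS = p_1/p_2: 8·x_1^(−1/2) = p_1/p_2.
Solve: √x_1 = 8·p_2/p_1, so x_1*(p_1,p_2) = (8·p_2/p_1)², and x_2* = (M − p_1·x_1*)/p_2.
Plugging in: x_1* = (8·5.4/37.48)² = 1.3285.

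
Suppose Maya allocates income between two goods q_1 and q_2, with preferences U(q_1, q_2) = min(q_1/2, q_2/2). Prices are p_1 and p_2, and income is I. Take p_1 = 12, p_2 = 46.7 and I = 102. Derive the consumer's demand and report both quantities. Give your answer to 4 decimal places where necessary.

Leontief preferences: the optimum is at the kink where q_1/2 = q_2/2, i.e. q_2 = q_1.
Budget: p_1·q_1 + p_2·q_1 = I, so (2·p_1 + 2·p_2)·q_1 = 2·I.
Demand: q_1*(p_1,p_2,I) = 2·I/(2·p_1 + 2·p_2), q_2* = 2·I/(2·p_1 + 2·p_2).
Here 2·12 + 2·46.7 = 117.4, giving q_1* = 1.7376 and q_2* = 1.7376.

q_1* = 1.7376, q_2* = 1.7376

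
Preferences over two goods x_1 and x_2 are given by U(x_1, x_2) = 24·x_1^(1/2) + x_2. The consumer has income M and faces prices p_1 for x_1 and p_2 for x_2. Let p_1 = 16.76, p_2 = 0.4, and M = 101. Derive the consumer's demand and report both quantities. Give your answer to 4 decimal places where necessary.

Utility is quasi-linear in x_2; the FOC for x_1 is 12/√x_1 = p_1/p_2.
Thus x_1* = (12·p_2/p_1)² — independent of M — with the rest of income spent on x_2.
Plugging in: x_1* = (12·0.4/16.76)² = 0.082, x_2* = 249.0632.

x_1* = 0.082, x_2* = 249.0632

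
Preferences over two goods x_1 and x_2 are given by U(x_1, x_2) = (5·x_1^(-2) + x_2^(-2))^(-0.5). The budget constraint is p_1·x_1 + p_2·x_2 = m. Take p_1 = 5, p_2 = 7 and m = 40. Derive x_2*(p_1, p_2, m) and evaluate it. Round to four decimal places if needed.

x_2* = 2.4148

From the CES first-order condition, 5·(x_2/x_1)^(3) = p_1/p_2.
Hence x_2/x_1 = ((1/5)·p_1/p_2)^(1/(3)), i.e. raised to the 1/3 power.
Substitute x_2 = (x_2/x_1)·x_1 into the budget: x_1* = m/(p_1 + p_2·(x_2/x_1)).
Numerically x_2/x_1 = 0.522758, so x_1* = 40/(5 + 7·0.522758) = 4.6193 and x_2* = 0.522758·4.6193 = 2.4148.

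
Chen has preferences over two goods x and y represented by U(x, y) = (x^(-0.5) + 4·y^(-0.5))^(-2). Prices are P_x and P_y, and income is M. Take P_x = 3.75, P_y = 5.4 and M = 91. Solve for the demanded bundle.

x* = 6.3104, y* = 12.4696

With the ratio pinned down, the budget gives x* = M/(P_x + P_y·(y/x)) and y* = (y/x)·x*.
Numerically y/x = 1.976052, so x* = 91/(3.75 + 5.4·1.976052) = 6.3104 and y* = 1.976052·6.3104 = 12.4696.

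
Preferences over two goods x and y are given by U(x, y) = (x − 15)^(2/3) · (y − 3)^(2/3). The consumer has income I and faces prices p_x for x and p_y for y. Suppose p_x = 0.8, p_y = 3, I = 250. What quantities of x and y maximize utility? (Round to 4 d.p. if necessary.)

Discretionary income = 250 − 15·0.8 − 3·3 = 229; x* = 15 + 0.5·229/0.8 = 158.125; y* = 3 + 0.5·229/3 = 41.1667.

x* = 158.125, y* = 41.1667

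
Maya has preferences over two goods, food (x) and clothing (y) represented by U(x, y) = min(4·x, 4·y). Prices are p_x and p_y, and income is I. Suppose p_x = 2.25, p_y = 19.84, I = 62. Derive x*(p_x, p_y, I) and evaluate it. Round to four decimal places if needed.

With perfect complements, no substitution: consume in ratio x:y = 4:4.
Budget: p_x·x + p_y·x = I, so (4·p_x + 4·p_y)·x = 4·I.
Demand: x*(p_x,p_y,I) = 4·I/(4·p_x + 4·p_y), y* = 4·I/(4·p_x + 4·p_y).
Here 4·2.25 + 4·19.84 = 88.36, giving x* = 2.8067.

x* = 2.8067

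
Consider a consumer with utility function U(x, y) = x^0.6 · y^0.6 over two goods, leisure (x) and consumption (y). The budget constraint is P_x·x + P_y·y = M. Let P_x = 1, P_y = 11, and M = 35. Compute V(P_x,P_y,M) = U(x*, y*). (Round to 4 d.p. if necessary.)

V = 7.3589

Tangency: MRS = y/x = P_x/P_y.
Rearranging, P_y·y = P_x·x. Substituting into the budget gives P_x·x·(1 + 1) = M.
Demand: x*(P_x,P_y,M) = 0.5·M/P_x and y* = 0.5·M/P_y.
At P_x=1, P_y=11, M=35: x* = 0.5·35/1 = 17.5, y* = 1.5909.
Utility at the optimum: U(17.5, 1.5909) = 7.3589.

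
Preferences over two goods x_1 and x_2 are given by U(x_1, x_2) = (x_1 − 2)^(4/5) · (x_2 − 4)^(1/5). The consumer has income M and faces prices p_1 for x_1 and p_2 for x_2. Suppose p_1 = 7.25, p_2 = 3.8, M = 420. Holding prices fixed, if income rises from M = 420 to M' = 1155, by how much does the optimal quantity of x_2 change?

Δx_2* = 38.6842

Substituting into the budget: x_1* = 2 + 0.8·(M − 2·p_1 − 4·p_2)/p_1, and x_2* = 4 + 0.2·(…)/p_2.
Discretionary income = 420 − 2·7.25 − 4·3.8 = 390.3; x_2* = 4 + 0.2·390.3/3.8 = 24.5421.
At M' = 1155: x_2* = 63.2263. Change: 63.2263 − 24.5421 = 38.6842.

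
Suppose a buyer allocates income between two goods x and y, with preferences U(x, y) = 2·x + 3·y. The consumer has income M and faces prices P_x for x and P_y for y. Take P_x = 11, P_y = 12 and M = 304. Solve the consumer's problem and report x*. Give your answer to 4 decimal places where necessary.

Linear utility — the consumer picks whichever good has higher MU/price: 2/11 = 0.1818 vs 3/12 = 0.25.
y gives more utility per dollar, so spend all income on y: y* = M/P_y, x* = 0.
Numerically: x* = 0, y* = 25.3333.

x* = 0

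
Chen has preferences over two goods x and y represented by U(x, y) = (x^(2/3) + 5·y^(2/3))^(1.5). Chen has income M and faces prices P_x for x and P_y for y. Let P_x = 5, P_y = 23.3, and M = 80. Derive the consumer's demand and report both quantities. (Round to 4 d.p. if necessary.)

MU_x ∝ x^(-1/3), MU_y ∝ 5·y^(-1/3), so MRS = (1/5)·(y/x)^(1/3) = P_x/P_y.
Solve for the ratio: y/x = [5·P_x/P_y]^(3).
With the ratio pinned down, the budget gives x* = M/(P_x + P_y·(y/x)) and y* = (y/x)·x*.
Numerically y/x = 1.235243, so x* = 80/(5 + 23.3·1.235243) = 2.3682 and y* = 1.235243·2.3682 = 2.9253.

x* = 2.3682, y* = 2.9253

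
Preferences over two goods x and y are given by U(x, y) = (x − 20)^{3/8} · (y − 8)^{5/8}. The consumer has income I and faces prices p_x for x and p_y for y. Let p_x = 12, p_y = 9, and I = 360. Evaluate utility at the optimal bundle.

Substituting into the budget: x* = 20 + 0.375·(I − 20·p_x − 8·p_y)/p_x, and y* = 8 + 0.625·(…)/p_y.
Discretionary income = 360 − 20·12 − 8·9 = 48; x* = 20 + 0.375·48/12 = 21.5; y* = 8 + 0.625·48/9 = 11.3333.
Utility at the optimum: U(21.5, 11.3333) = 2.4708.

V = 2.4708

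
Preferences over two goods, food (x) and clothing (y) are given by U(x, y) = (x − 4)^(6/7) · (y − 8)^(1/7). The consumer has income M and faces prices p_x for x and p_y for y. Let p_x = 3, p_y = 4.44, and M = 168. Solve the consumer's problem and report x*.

Let x' = x−4, y' = y−8. MRS = 6·y'/x' = p_x/p_y.
Substituting into the budget: x* = 4 + 6/7·(M − 4·p_x − 8·p_y)/p_x, and y* = 8 + 1/7·(…)/p_y.
Discretionary income = 168 − 4·3 − 8·4.44 = 120.48; x* = 4 + 6/7·120.48/3 = 38.4229.

x* = 38.4229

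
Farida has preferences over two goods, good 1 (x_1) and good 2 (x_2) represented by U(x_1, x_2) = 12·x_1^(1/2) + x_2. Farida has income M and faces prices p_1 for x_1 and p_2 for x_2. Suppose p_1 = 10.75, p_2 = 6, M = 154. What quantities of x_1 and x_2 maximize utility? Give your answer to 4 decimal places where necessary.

Set MRS = p_1/p_2: 6·x_1^(−1/2) = p_1/p_2.
Solve: √x_1 = 6·p_2/p_1, so x_1*(p_1,p_2) = (6·p_2/p_1)², and x_2* = (M − p_1·x_1*)/p_2.
Plugging in: x_1* = (6·6/10.75)² = 11.2147, x_2* = 5.5736.

x_1* = 11.2147, x_2* = 5.5736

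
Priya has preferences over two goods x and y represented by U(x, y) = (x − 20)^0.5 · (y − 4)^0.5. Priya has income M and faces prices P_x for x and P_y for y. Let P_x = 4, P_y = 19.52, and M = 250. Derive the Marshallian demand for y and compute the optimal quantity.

y* = 6.3545

Let x' = x−20, y' = y−4. MRS = y'/x' = P_x/P_y.
After buying the subsistence bundle (20, 4), a share 0.5 of the remaining income goes to x: x* = 20 + 0.5·(M − 20P_x − 4P_y)/P_x.
Discretionary income = 250 − 20·4 − 4·19.52 = 91.92; y* = 4 + 0.5·91.92/19.52 = 6.3545.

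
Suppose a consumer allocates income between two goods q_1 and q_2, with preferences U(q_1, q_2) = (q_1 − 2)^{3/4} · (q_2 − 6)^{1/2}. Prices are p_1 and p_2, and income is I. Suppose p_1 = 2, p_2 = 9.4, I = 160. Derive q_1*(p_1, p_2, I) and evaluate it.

Let q_1' = q_1−2, q_2' = q_2−6. MRS = (3/2)·q_2'/q_1' = p_1/p_2.
Substituting into the budget: q_1* = 2 + 0.6·(I − 2·p_1 − 6·p_2)/p_1, and q_2* = 6 + 0.4·(…)/p_2.
Discretionary income = 160 − 2·2 − 6·9.4 = 99.6; q_1* = 2 + 0.6·99.6/2 = 31.88.

q_1* = 31.88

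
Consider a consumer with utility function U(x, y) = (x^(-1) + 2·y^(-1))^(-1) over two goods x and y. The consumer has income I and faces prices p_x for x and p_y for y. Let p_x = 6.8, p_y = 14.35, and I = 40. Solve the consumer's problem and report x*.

x* = 1.9259

MU_x ∝ x^(-2), MU_y ∝ 2·y^(-2), so MRS = (1/2)·(y/x)^(2) = p_x/p_y.
Solve for the ratio: y/x = [2·p_x/p_y]^(0.5).
With the ratio pinned down, the budget gives x* = I/(p_x + p_y·(y/x)) and y* = (y/x)·x*.
Numerically y/x = 0.973517, so x* = 40/(6.8 + 14.35·0.973517) = 1.9259.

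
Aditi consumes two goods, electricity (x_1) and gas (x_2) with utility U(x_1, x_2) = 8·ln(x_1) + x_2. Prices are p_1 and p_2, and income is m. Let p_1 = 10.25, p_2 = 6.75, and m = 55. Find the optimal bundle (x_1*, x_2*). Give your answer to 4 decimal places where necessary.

x_1* = 5.2683, x_2* = 0.1481

MU_x_1 = 8/x_1, MU_x_2 = 1. Tangency: 8/x_1 = p_1/p_2.
So x_1*(p_1,p_2) = 8·p_2/p_1, independent of income; and x_2* = (m − 8·p_2)/p_2.
At the given prices: x_1* = 8·6.75/10.25 = 5.2683, and x_2* = 0.1481.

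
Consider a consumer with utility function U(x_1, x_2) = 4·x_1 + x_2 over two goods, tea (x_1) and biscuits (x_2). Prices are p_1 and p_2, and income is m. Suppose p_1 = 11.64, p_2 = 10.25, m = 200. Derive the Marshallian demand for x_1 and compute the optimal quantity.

x_1* = 17.1821

Linear utility — the consumer picks whichever good has higher MU/price: 4/11.64 = 0.3436 vs 1/10.25 = 0.0976.
x_1 gives more utility per dollar, so spend all income on x_1: x_1* = m/p_1, x_2* = 0.
Numerically: x_1* = 17.1821, x_2* = 0.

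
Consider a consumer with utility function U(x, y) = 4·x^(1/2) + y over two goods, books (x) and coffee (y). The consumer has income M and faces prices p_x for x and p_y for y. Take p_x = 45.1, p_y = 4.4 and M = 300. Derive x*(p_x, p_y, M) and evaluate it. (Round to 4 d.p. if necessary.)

MU_x = 2/√x, MU_y = 1. Tangency: 2/√x = p_x/p_y.
Thus x* = (2·p_y/p_x)² — independent of M — with the rest of income spent on y.
Plugging in: x* = (2·4.4/45.1)² = 0.0381.

x* = 0.0381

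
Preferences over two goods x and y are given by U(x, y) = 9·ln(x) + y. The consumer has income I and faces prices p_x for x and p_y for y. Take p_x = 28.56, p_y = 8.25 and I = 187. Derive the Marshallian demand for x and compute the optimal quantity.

x* = 2.5998

Set MRS = p_x/p_y: (9/x)/1 = p_x/p_y.
So x*(p_x,p_y) = 9·p_y/p_x, independent of income; and y* = (I − 9·p_y)/p_y.
At the given prices: x* = 9·8.25/28.56 = 2.5998.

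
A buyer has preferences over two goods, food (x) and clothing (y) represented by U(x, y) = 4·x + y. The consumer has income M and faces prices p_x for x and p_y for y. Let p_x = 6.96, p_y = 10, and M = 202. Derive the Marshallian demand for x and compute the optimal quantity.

x* = 29.023

x gives more utility per dollar, so spend all income on x: x* = M/p_x, y* = 0.
Numerically: x* = 29.023, y* = 0.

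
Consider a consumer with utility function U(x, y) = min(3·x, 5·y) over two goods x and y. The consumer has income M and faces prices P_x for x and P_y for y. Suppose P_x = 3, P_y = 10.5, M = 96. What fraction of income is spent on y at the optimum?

share on y = 0.6774

With perfect complements, no substitution: consume in ratio x:y = 5:3.
Budget: P_x·x + P_y·(3/5)·x = M, so (5·P_x + 3·P_y)·x = 5·M.
Demand: x*(P_x,P_y,M) = 5·M/(5·P_x + 3·P_y), y* = 3·M/(5·P_x + 3·P_y).
Here 5·3 + 3·10.5 = 46.5, giving x* = 10.3226 and y* = 6.1935.
Expenditure on y: 10.5·6.1935 = 65.0323; share = 0.6774.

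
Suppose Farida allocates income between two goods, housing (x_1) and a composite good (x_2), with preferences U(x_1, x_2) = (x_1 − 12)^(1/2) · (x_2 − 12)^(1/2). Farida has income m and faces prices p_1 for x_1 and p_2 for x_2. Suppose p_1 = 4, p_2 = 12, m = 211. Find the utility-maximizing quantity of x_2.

x_2* = 12.7917

Let x_1' = x_1−12, x_2' = x_2−12. MRS = x_2'/x_1' = p_1/p_2.
Substituting into the budget: x_1* = 12 + 0.5·(m − 12·p_1 − 12·p_2)/p_1, and x_2* = 12 + 0.5·(…)/p_2.
Discretionary income = 211 − 12·4 − 12·12 = 19; x_2* = 12 + 0.5·19/12 = 12.7917.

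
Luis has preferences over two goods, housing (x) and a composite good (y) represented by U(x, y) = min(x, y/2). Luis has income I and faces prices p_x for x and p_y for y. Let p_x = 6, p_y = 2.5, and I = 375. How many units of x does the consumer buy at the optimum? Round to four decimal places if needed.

Here 6 + 2·2.5 = 11, giving x* = 34.0909.

x* = 34.0909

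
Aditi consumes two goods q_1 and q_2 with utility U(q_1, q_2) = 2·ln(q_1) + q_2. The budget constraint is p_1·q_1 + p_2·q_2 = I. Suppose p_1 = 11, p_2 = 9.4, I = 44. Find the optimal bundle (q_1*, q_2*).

q_1* = 1.7091, q_2* = 2.6809

MU_q_1 = 2/q_1, MU_q_2 = 1. Tangency: 2/q_1 = p_1/p_2.
So q_1*(p_1,p_2) = 2·p_2/p_1, independent of income; and q_2* = (I − 2·p_2)/p_2.
At the given prices: q_1* = 2·9.4/11 = 1.7091, and q_2* = 2.6809.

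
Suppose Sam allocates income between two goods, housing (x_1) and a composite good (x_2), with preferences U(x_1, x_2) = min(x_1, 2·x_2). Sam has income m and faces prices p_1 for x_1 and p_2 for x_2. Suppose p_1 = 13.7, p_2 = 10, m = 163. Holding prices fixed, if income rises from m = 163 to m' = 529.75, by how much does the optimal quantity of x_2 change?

Δx_2* = 9.8061

Leontief preferences: the optimum is at the kink where x_1/2 = x_2/1, i.e. x_2 = (1/2)·x_1.
Budget: p_1·x_1 + p_2·(1/2)·x_1 = m, so (2·p_1 + p_2)·x_1 = 2·m.
Demand: x_1*(p_1,p_2,m) = 2·m/(2·p_1 + p_2), x_2* = m/(2·p_1 + p_2).
Here 2·13.7 + 10 = 37.4, giving x_2* = 4.3583.
At m' = 529.75: x_2* = 14.1644. Change: 14.1644 − 4.3583 = 9.8061.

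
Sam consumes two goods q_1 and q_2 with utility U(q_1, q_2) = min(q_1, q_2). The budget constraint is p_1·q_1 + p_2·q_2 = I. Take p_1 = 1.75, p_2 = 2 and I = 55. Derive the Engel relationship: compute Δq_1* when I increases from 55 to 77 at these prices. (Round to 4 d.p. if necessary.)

With perfect complements, no substitution: consume in ratio q_1:q_2 = 1:1.
Budget: p_1·q_1 + p_2·q_1 = I, so (p_1 + p_2)·q_1 = I.
Demand: q_1*(p_1,p_2,I) = I/(p_1 + p_2), q_2* = I/(p_1 + p_2).
Here 1.75 + 2 = 3.75, giving q_1* = 14.6667.
At I' = 77: q_1* = 20.5333. Change: 20.5333 − 14.6667 = 5.8667.

Δq_1* = 5.8667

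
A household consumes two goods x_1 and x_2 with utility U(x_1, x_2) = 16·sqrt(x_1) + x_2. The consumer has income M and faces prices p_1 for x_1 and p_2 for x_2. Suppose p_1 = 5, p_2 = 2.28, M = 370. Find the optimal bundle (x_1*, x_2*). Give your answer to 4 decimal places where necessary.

x_1* = 13.3079, x_2* = 133.0967

Utility is quasi-linear in x_2; the FOC for x_1 is 8/√x_1 = p_1/p_2.
Thus x_1* = (8·p_2/p_1)² — independent of M — with the rest of income spent on x_2.
Plugging in: x_1* = (8·2.28/5)² = 13.3079, x_2* = 133.0967.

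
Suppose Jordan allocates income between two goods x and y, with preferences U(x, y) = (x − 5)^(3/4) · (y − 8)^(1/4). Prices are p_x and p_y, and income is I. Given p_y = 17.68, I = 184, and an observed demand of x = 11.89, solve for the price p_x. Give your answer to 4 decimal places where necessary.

MRS = 3·(y−8)/(x−5). Tangency with p_x/p_y gives y−8 = (1/3)·(p_x/p_y)·(x−5).
After buying the subsistence bundle (5, 8), a share 0.75 of the remaining income goes to x: x* = 5 + 0.75·(I − 5p_x − 8p_y)/p_x.
Set x* = 11.89 in the demand function and solve for p_x: p_x = 3.

p_x = 3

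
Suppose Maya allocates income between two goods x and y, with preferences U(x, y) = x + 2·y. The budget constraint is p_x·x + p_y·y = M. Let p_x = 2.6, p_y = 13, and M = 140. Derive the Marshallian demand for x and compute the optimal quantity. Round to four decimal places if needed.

Linear utility — the consumer picks whichever good has higher MU/price: 1/2.6 = 0.3846 vs 2/13 = 0.1538.
x gives more utility per dollar, so spend all income on x: x* = M/p_x, y* = 0.
Numerically: x* = 53.8462, y* = 0.

x* = 53.8462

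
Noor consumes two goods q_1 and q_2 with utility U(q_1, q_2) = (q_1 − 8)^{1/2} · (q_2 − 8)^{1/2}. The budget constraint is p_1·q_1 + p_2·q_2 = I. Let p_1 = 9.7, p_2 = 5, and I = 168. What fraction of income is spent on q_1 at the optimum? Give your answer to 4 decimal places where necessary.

This is Cobb-Douglas in (q_1−8, q_2−8): tangency gives 0.5·p_2·(q_2−8) = 0.5·p_1·(q_1−8).
Substituting into the budget: q_1* = 8 + 0.5·(I − 8·p_1 − 8·p_2)/p_1, and q_2* = 8 + 0.5·(…)/p_2.
Discretionary income = 168 − 8·9.7 − 8·5 = 50.4; q_1* = 8 + 0.5·50.4/9.7 = 10.5979; q_2* = 8 + 0.5·50.4/5 = 13.04.
Expenditure on q_1: 9.7·10.5979 = 102.8; share = 0.6119.

share on q_1 = 0.6119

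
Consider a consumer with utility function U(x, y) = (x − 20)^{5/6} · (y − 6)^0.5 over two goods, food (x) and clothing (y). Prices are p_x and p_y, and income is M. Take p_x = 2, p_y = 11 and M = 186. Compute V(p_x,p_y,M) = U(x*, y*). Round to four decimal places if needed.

This is Cobb-Douglas in (x−20, y−6): tangency gives 5/6·p_y·(y−6) = 0.5·p_x·(x−20).
Substituting into the budget: x* = 20 + 0.625·(M − 20·p_x − 6·p_y)/p_x, and y* = 6 + 0.375·(…)/p_y.
Discretionary income = 186 − 20·2 − 6·11 = 80; x* = 20 + 0.625·80/2 = 45; y* = 6 + 0.375·80/11 = 8.7273.
Utility at the optimum: U(45, 8.7273) = 24.1443.

V = 24.1443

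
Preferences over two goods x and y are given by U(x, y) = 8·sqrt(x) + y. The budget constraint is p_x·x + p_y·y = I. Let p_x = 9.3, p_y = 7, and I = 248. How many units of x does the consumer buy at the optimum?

MU_x = 4/√x, MU_y = 1. Tangency: 4/√x = p_x/p_y.
Thus x* = (4·p_y/p_x)² — independent of I — with the rest of income spent on y.
Plugging in: x* = (4·7/9.3)² = 9.0646.

x* = 9.0646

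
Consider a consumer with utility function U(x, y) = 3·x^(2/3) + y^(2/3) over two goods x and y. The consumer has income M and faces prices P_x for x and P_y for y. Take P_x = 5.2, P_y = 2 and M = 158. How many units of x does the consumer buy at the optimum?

x* = 24.3005

With the ratio pinned down, the budget gives x* = M/(P_x + P_y·(y/x)) and y* = (y/x)·x*.
Numerically y/x = 0.650963, so x* = 158/(5.2 + 2·0.650963) = 24.3005.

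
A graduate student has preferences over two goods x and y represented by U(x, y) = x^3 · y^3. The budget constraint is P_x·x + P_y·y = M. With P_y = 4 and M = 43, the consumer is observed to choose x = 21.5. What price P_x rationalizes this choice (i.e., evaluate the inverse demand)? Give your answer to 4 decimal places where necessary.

P_x = 1

Tangency: MRS = y/x = P_x/P_y.
Rearranging, P_y·y = P_x·x. Substituting into the budget gives P_x·x·(1 + 1) = M.
Demand: x*(P_x,P_y,M) = 0.5·M/P_x and y* = 0.5·M/P_y.
Set x* = 21.5 in the demand function and solve for P_x: P_x = 1.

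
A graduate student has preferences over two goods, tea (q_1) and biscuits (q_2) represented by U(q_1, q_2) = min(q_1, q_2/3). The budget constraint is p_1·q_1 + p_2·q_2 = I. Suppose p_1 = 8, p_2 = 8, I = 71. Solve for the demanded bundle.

q_1* = 2.2188, q_2* = 6.6562

With perfect complements, no substitution: consume in ratio q_1:q_2 = 1:3.
Budget: p_1·q_1 + p_2·3·q_1 = I, so (p_1 + 3·p_2)·q_1 = I.
Demand: q_1*(p_1,p_2,I) = I/(p_1 + 3·p_2), q_2* = 3·I/(p_1 + 3·p_2).
Here 8 + 3·8 = 32, giving q_1* = 2.2188 and q_2* = 6.6562.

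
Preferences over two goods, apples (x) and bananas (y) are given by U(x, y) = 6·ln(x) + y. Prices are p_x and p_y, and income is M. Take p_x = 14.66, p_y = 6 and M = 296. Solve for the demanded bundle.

So x*(p_x,p_y) = 6·p_y/p_x, independent of income; and y* = (M − 6·p_y)/p_y.
At the given prices: x* = 6·6/14.66 = 2.4557, and y* = 43.3333.

x* = 2.4557, y* = 43.3333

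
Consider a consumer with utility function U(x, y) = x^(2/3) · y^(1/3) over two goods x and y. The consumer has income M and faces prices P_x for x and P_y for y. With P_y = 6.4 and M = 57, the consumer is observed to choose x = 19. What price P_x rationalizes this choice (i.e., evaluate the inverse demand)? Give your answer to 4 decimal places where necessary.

The MRS is 2·y/x. Set MRS = P_x/P_y.
So 2/3·P_y·y = 1/3·P_x·x; combined with the budget, a share 2/3 of income goes to x.
Demand: x*(P_x,P_y,M) = 2/3·M/P_x and y* = 1/3·M/P_y.
Set x* = 19 in the demand function and solve for P_x: P_x = 2.

P_x = 2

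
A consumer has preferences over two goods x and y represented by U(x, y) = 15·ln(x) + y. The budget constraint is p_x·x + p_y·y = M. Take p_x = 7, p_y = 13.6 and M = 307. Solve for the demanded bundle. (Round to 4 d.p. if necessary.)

x* = 29.1429, y* = 7.5735

Set MRS = p_x/p_y: (15/x)/1 = p_x/p_y.
So x*(p_x,p_y) = 15·p_y/p_x, independent of income; and y* = (M − 15·p_y)/p_y.
At the given prices: x* = 15·13.6/7 = 29.1429, and y* = 7.5735.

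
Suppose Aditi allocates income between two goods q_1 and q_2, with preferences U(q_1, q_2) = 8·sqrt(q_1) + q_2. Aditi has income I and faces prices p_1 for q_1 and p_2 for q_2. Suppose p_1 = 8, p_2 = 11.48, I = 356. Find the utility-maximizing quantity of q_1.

MU_q_1 = 4/√q_1, MU_q_2 = 1. Tangency: 4/√q_1 = p_1/p_2.
Thus q_1* = (4·p_2/p_1)² — independent of I — with the rest of income spent on q_2.
Plugging in: q_1* = (4·11.48/8)² = 32.9476.

q_1* = 32.9476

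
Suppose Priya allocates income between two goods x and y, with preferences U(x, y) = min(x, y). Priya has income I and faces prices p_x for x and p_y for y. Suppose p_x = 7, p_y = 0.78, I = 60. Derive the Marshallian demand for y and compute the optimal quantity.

y* = 7.7121

With perfect complements, no substitution: consume in ratio x:y = 1:1.
Budget: p_x·x + p_y·x = I, so (p_x + p_y)·x = I.
Demand: x*(p_x,p_y,I) = I/(p_x + p_y), y* = I/(p_x + p_y).
Here 7 + 0.78 = 7.78, giving y* = 7.7121.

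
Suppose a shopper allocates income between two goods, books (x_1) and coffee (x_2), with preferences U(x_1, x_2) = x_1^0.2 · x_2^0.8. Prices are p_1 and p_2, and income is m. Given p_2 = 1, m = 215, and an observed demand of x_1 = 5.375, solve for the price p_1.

Tangency: MRS = (1/4)·x_2/x_1 = p_1/p_2.
So 0.2·p_2·x_2 = 0.8·p_1·x_1; combined with the budget, a share 0.2 of income goes to x_1.
Demand: x_1*(p_1,p_2,m) = 0.2·m/p_1 and x_2* = 0.8·m/p_2.
Set x_1* = 5.375 in the demand function and solve for p_1: p_1 = 8.

p_1 = 8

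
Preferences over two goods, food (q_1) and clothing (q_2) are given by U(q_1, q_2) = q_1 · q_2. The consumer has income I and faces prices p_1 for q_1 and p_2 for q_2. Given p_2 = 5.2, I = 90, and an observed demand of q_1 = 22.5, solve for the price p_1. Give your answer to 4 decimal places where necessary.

Tangency: MRS = q_2/q_1 = p_1/p_2.
Rearranging, p_2·q_2 = p_1·q_1. Substituting into the budget gives p_1·q_1·(1 + 1) = I.
Demand: q_1*(p_1,p_2,I) = 0.5·I/p_1 and q_2* = 0.5·I/p_2.
Set q_1* = 22.5 in the demand function and solve for p_1: p_1 = 2.

p_1 = 2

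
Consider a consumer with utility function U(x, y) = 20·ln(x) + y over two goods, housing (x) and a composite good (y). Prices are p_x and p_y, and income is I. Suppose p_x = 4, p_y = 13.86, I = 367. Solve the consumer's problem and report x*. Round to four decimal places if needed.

x* = 69.3

MU_x = 20/x, MU_y = 1. Tangency: 20/x = p_x/p_y.
So x*(p_x,p_y) = 20·p_y/p_x, independent of income; and y* = (I − 20·p_y)/p_y.
At the given prices: x* = 20·13.86/4 = 69.3.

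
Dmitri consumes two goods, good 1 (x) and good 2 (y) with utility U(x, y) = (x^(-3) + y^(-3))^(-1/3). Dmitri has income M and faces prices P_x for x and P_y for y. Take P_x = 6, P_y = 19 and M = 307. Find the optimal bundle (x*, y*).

Numerically y/x = 0.749634, so x* = 307/(6 + 19·0.749634) = 15.1657 and y* = 0.749634·15.1657 = 11.3687.

x* = 15.1657, y* = 11.3687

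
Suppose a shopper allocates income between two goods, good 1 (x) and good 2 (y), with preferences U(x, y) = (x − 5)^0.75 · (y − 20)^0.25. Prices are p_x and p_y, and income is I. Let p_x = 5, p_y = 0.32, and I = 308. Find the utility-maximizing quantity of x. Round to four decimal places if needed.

This is Cobb-Douglas in (x−5, y−20): tangency gives 0.75·p_y·(y−20) = 0.25·p_x·(x−5).
Substituting into the budget: x* = 5 + 0.75·(I − 5·p_x − 20·p_y)/p_x, and y* = 20 + 0.25·(…)/p_y.
Discretionary income = 308 − 5·5 − 20·0.32 = 276.6; x* = 5 + 0.75·276.6/5 = 46.49.

x* = 46.49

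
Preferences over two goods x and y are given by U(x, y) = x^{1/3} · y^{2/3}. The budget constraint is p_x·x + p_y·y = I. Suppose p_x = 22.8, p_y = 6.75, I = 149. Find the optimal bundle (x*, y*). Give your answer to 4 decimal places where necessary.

x* = 2.1784, y* = 14.716

Demand: x*(p_x,p_y,I) = 1/3·I/p_x and y* = 2/3·I/p_y.
At p_x=22.8, p_y=6.75, I=149: x* = 1/3·149/22.8 = 2.1784, y* = 14.716.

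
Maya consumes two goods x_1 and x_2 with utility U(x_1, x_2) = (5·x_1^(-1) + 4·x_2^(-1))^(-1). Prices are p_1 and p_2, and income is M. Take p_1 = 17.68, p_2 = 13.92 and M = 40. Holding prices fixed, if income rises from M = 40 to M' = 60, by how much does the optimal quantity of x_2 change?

MU_x_1 ∝ 5·x_1^(-2), MU_x_2 ∝ 4·x_2^(-2), so MRS = (5/4)·(x_2/x_1)^(2) = p_1/p_2.
Solve for the ratio: x_2/x_1 = [(4/5)·p_1/p_2]^(0.5).
Substitute x_2 = (x_2/x_1)·x_1 into the budget: x_1* = M/(p_1 + p_2·(x_2/x_1)).
Numerically x_2/x_1 = 1.008014, so x_1* = 40/(17.68 + 13.92·1.008014) = 1.2614 and x_2* = 1.008014·1.2614 = 1.2715.
At M' = 60: x_2* = 1.9072. Change: 1.9072 − 1.2715 = 0.6357.

Δx_2* = 0.6357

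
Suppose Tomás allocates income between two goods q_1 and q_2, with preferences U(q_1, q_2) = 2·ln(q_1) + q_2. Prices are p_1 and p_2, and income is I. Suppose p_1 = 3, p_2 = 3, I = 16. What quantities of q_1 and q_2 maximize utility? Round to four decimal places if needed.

Set MRS = p_1/p_2: (2/q_1)/1 = p_1/p_2.
So q_1*(p_1,p_2) = 2·p_2/p_1, independent of income; and q_2* = (I − 2·p_2)/p_2.
At the given prices: q_1* = 2·3/3 = 2, and q_2* = 3.3333.

q_1* = 2, q_2* = 3.3333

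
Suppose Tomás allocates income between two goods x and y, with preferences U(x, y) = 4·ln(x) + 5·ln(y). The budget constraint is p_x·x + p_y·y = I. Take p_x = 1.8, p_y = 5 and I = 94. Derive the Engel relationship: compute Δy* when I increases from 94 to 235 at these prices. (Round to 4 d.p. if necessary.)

Tangency: MRS = (4/5)·y/x = p_x/p_y.
So 4·p_y·y = 5·p_x·x; combined with the budget, a share 4/9 of income goes to x.
Demand: x*(p_x,p_y,I) = 4/9·I/p_x and y* = 5/9·I/p_y.
At p_x=1.8, p_y=5, I=94: y* = 5/9·94/5 = 10.4444.
At I' = 235: y* = 26.1111. Change: 26.1111 − 10.4444 = 15.6667.

Δy* = 15.6667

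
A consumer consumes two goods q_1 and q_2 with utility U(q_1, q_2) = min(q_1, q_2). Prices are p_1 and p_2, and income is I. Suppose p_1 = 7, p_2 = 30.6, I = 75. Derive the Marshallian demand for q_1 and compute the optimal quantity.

q_1* = 1.9947

With perfect complements, no substitution: consume in ratio q_1:q_2 = 1:1.
Budget: p_1·q_1 + p_2·q_1 = I, so (p_1 + p_2)·q_1 = I.
Demand: q_1*(p_1,p_2,I) = I/(p_1 + p_2), q_2* = I/(p_1 + p_2).
Here 7 + 30.6 = 37.6, giving q_1* = 1.9947.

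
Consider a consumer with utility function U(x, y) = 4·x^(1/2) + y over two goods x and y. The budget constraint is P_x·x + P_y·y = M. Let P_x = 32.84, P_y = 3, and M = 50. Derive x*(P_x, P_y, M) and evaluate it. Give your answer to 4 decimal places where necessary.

Set MRS = P_x/P_y: 2·x^(−1/2) = P_x/P_y.
Thus x* = (2·P_y/P_x)² — independent of M — with the rest of income spent on y.
Plugging in: x* = (2·3/32.84)² = 0.0334.

x* = 0.0334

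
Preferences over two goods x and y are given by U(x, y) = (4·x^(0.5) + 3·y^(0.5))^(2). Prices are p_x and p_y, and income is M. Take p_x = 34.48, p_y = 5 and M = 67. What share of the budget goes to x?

share on x = 0.205

From the CES first-order condition, (4/3)·(y/x)^(0.5) = p_x/p_y.
Solve for the ratio: y/x = [(3/4)·p_x/p_y]^(2).
Substitute y = (y/x)·x into the budget: x* = M/(p_x + p_y·(y/x)).
Numerically y/x = 26.749584, so x* = 67/(34.48 + 5·26.749584) = 0.3983 and y* = 26.749584·0.3983 = 10.6535.
Expenditure on x: 34.48·0.3983 = 13.7323; share = 0.205.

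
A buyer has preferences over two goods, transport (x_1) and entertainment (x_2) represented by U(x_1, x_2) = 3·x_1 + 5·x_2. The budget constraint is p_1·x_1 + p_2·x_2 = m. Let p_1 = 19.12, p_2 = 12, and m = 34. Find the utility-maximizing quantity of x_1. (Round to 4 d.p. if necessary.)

x_1* = 0

Perfect substitutes: compare marginal utility per dollar. 3/p_1 vs 5/p_2 → 0.1569 vs 0.4167.
x_2 gives more utility per dollar, so spend all income on x_2: x_2* = m/p_2, x_1* = 0.
Numerically: x_1* = 0, x_2* = 2.8333.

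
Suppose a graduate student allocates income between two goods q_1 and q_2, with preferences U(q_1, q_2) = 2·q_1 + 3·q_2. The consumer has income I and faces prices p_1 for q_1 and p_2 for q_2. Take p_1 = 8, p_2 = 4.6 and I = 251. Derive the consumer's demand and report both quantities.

q_1* = 0, q_2* = 54.5652

q_2 gives more utility per dollar, so spend all income on q_2: q_2* = I/p_2, q_1* = 0.
Numerically: q_1* = 0, q_2* = 54.5652.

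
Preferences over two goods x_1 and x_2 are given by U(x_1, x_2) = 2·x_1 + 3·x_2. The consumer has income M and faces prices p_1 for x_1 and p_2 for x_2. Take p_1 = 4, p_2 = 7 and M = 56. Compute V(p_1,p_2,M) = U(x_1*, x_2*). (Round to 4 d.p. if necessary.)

Linear utility — the consumer picks whichever good has higher MU/price: 2/4 = 0.5 vs 3/7 = 0.4286.
x_1 gives more utility per dollar, so spend all income on x_1: x_1* = M/p_1, x_2* = 0.
Numerically: x_1* = 14, x_2* = 0.
Utility at the optimum: U(14, 0) = 28.

V = 28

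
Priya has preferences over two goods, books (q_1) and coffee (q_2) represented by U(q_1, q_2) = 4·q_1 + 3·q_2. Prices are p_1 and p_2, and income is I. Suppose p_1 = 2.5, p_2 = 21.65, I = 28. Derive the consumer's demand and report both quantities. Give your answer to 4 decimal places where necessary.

q_1* = 11.2, q_2* = 0

Numerically: q_1* = 11.2, q_2* = 0.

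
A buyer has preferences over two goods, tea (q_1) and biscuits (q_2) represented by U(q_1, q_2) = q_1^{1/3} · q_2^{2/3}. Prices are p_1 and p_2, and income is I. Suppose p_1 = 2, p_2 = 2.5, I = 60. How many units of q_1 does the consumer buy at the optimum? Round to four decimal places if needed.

Demand: q_1*(p_1,p_2,I) = 1/3·I/p_1 and q_2* = 2/3·I/p_2.
At p_1=2, p_2=2.5, I=60: q_1* = 1/3·60/2 = 10.

q_1* = 10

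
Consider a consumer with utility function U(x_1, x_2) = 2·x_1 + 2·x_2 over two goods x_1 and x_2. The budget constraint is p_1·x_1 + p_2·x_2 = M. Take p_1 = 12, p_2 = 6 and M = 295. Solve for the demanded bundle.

Linear utility — the consumer picks whichever good has higher MU/price: 2/12 = 0.1667 vs 2/6 = 0.3333.
x_2 gives more utility per dollar, so spend all income on x_2: x_2* = M/p_2, x_1* = 0.
Numerically: x_1* = 0, x_2* = 49.1667.

x_1* = 0, x_2* = 49.1667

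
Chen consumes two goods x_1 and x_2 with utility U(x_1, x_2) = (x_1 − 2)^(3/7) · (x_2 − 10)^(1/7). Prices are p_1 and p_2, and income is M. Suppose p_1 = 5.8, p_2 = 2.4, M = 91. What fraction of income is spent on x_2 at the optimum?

share on x_2 = 0.4159

This is Cobb-Douglas in (x_1−2, x_2−10): tangency gives 3/7·p_2·(x_2−10) = 1/7·p_1·(x_1−2).
After buying the subsistence bundle (2, 10), a share 0.75 of the remaining income goes to x_1: x_1* = 2 + 0.75·(M − 2p_1 − 10p_2)/p_1.
Discretionary income = 91 − 2·5.8 − 10·2.4 = 55.4; x_1* = 2 + 0.75·55.4/5.8 = 9.1638; x_2* = 10 + 0.25·55.4/2.4 = 15.7708.
Expenditure on x_2: 2.4·15.7708 = 37.85; share = 0.4159.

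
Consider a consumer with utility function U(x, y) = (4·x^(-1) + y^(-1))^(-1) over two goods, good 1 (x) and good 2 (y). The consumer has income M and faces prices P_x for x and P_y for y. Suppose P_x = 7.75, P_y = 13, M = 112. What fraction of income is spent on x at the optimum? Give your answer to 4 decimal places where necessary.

share on x = 0.607

MU_x ∝ 4·x^(-2), MU_y ∝ y^(-2), so MRS = 4·(y/x)^(2) = P_x/P_y.
Hence y/x = ((1/4)·P_x/P_y)^(1/(2)), i.e. raised to the 0.5 power.
With the ratio pinned down, the budget gives x* = M/(P_x + P_y·(y/x)) and y* = (y/x)·x*.
Numerically y/x = 0.386055, so x* = 112/(7.75 + 13·0.386055) = 8.7714 and y* = 0.386055·8.7714 = 3.3863.
Expenditure on x: 7.75·8.7714 = 67.9786; share = 0.607.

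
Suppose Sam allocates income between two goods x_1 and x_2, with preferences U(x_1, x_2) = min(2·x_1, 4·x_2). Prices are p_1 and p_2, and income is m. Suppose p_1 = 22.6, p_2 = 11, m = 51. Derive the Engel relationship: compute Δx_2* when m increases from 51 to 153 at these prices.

Leontief preferences: the optimum is at the kink where x_1/4 = x_2/2, i.e. x_2 = (1/2)·x_1.
Budget: p_1·x_1 + p_2·(1/2)·x_1 = m, so (4·p_1 + 2·p_2)·x_1 = 4·m.
Demand: x_1*(p_1,p_2,m) = 4·m/(4·p_1 + 2·p_2), x_2* = 2·m/(4·p_1 + 2·p_2).
Here 4·22.6 + 2·11 = 112.4, giving x_2* = 0.9075.
At m' = 153: x_2* = 2.7224. Change: 2.7224 − 0.9075 = 1.8149.

Δx_2* = 1.8149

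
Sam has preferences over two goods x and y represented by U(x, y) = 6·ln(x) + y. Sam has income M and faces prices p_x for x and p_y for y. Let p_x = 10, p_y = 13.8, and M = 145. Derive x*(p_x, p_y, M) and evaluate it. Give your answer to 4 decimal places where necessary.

x* = 8.28

So x*(p_x,p_y) = 6·p_y/p_x, independent of income; and y* = (M − 6·p_y)/p_y.
At the given prices: x* = 6·13.8/10 = 8.28.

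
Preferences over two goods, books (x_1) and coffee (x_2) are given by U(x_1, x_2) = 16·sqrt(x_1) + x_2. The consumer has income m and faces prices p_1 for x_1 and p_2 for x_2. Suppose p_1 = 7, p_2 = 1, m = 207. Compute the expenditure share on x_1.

share on x_1 = 0.0442

MU_x_1 = 8/√x_1, MU_x_2 = 1. Tangency: 8/√x_1 = p_1/p_2.
Thus x_1* = (8·p_2/p_1)² — independent of m — with the rest of income spent on x_2.
Plugging in: x_1* = (8·1/7)² = 1.3061, x_2* = 197.8571.
Expenditure on x_1: 7·1.3061 = 9.1429; share = 0.0442.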